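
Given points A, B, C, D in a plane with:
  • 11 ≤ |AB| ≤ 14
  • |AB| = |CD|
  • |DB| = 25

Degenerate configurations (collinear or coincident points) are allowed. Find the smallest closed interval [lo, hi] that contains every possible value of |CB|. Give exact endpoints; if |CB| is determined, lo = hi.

|CB| ∈ [11, 39]  (≈ [11.0000, 39.0000])

|AB| ∈ [11, 14]
|BD| ∈ {25}
|CD| ∈ [11, 14]
|AD| ∈ [11, 39]
|BC| ∈ [11, 39]
|AC| ∈ [0, 53]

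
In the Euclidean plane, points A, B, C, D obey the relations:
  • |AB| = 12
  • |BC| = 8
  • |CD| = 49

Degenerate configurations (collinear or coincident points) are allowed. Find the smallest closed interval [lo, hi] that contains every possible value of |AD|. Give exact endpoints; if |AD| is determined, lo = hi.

|AB| ∈ {12}
|BC| ∈ {8}
|CD| ∈ {49}
|AC| ∈ [4, 20]
|BD| ∈ [41, 57]
|AD| ∈ [29, 69]

|AD| ∈ [29, 69]  (≈ [29.0000, 69.0000])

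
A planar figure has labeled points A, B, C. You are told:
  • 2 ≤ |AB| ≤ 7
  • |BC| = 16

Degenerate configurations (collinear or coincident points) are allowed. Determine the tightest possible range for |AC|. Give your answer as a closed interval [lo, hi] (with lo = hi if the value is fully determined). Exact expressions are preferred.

|AB| ∈ [2, 7]
|BC| ∈ {16}
|AC| ∈ [9, 23]

|AC| ∈ [9, 23]  (≈ [9.0000, 23.0000])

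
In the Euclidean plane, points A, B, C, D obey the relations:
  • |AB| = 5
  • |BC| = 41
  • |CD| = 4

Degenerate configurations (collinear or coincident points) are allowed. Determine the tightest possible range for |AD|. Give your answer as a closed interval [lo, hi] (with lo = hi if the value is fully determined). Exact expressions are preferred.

|AD| ∈ [32, 50]  (≈ [32.0000, 50.0000])

|AB| ∈ {5}
|BC| ∈ {41}
|CD| ∈ {4}
|AC| ∈ [36, 46]
|BD| ∈ [37, 45]
|AD| ∈ [32, 50]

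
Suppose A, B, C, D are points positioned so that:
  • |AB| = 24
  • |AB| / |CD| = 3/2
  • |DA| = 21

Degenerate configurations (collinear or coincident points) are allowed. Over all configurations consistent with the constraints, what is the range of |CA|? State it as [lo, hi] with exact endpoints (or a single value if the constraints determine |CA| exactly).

|CA| ∈ [5, 37]  (≈ [5.0000, 37.0000])

|AB| ∈ {24}
|AD| ∈ {21}
|CD| ∈ {16}
|BD| ∈ [3, 45]
|AC| ∈ [5, 37]
|BC| ∈ [0, 61]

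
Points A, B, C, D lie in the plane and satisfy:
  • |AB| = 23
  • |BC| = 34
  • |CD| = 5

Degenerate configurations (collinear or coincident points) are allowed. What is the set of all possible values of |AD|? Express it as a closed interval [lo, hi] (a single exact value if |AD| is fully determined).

|AD| ∈ [6, 62]  (≈ [6.0000, 62.0000])

|AB| ∈ {23}
|BC| ∈ {34}
|CD| ∈ {5}
|AC| ∈ [11, 57]
|BD| ∈ [29, 39]
|AD| ∈ [6, 62]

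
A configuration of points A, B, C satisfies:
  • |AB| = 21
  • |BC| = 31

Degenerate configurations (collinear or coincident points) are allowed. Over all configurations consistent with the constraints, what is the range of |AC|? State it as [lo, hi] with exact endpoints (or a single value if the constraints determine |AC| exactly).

|AB| ∈ {21}
|BC| ∈ {31}
|AC| ∈ [10, 52]

|AC| ∈ [10, 52]  (≈ [10.0000, 52.0000])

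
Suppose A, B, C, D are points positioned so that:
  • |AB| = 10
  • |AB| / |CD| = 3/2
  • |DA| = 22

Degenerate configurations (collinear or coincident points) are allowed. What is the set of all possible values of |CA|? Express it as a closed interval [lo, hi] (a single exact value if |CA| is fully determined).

|AB| ∈ {10}
|AD| ∈ {22}
|CD| ∈ {20/3}
|BD| ∈ [12, 32]
|AC| ∈ [46/3, 86/3]
|BC| ∈ [16/3, 116/3]

|CA| ∈ [46/3, 86/3]  (≈ [15.3333, 28.6667])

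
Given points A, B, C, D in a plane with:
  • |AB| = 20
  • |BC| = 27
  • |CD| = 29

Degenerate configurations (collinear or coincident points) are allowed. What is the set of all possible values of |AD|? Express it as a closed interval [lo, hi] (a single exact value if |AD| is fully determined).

|AD| ∈ [0, 76]  (≈ [0.0000, 76.0000])

|AB| ∈ {20}
|BC| ∈ {27}
|CD| ∈ {29}
|AC| ∈ [7, 47]
|BD| ∈ [2, 56]
|AD| ∈ [0, 76]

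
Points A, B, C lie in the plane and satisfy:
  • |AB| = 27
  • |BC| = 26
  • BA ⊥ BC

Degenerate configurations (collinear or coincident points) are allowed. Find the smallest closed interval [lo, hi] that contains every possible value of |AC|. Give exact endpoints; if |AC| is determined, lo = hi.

|AC| = √(1405)  (≈ 37.4833)

|AB| ∈ {27}
|BC| ∈ {26}
|AC| ∈ {√(1405)}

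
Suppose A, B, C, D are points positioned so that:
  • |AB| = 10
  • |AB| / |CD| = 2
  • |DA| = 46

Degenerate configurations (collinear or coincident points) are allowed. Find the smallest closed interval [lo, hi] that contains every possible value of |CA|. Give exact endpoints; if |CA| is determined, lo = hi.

|CA| ∈ [41, 51]  (≈ [41.0000, 51.0000])

|AB| ∈ {10}
|AD| ∈ {46}
|CD| ∈ {5}
|BD| ∈ [36, 56]
|AC| ∈ [41, 51]
|BC| ∈ [31, 61]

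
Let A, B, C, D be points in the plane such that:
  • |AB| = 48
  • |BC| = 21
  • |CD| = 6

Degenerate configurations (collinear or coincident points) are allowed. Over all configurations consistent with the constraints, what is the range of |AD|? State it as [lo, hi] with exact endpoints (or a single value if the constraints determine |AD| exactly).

|AB| ∈ {48}
|BC| ∈ {21}
|CD| ∈ {6}
|AC| ∈ [27, 69]
|BD| ∈ [15, 27]
|AD| ∈ [21, 75]

|AD| ∈ [21, 75]  (≈ [21.0000, 75.0000])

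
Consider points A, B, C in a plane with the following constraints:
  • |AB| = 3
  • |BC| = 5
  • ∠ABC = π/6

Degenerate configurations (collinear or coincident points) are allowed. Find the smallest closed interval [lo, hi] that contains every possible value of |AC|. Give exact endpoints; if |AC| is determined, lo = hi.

|AB| ∈ {3}
|BC| ∈ {5}
|AC| ∈ {√(34 - 15·√(3))}

|AC| = √(34 - 15·√(3))  (≈ 2.8318)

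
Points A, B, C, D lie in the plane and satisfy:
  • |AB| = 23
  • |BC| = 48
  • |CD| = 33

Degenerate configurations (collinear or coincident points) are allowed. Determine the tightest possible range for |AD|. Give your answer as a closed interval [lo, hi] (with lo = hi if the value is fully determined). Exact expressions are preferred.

|AB| ∈ {23}
|BC| ∈ {48}
|CD| ∈ {33}
|AC| ∈ [25, 71]
|BD| ∈ [15, 81]
|AD| ∈ [0, 104]

|AD| ∈ [0, 104]  (≈ [0.0000, 104.0000])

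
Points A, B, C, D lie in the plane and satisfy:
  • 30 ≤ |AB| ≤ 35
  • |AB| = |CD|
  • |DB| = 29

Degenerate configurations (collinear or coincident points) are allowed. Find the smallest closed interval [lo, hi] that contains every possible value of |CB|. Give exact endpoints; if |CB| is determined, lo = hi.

|CB| ∈ [1, 64]  (≈ [1.0000, 64.0000])

|AB| ∈ [30, 35]
|BD| ∈ {29}
|CD| ∈ [30, 35]
|AD| ∈ [1, 64]
|BC| ∈ [1, 64]
|AC| ∈ [0, 99]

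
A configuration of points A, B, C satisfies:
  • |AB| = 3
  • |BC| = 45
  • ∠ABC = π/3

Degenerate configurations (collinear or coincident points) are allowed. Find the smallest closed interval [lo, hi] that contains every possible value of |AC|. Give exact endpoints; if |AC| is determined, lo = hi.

|AB| ∈ {3}
|BC| ∈ {45}
|AC| ∈ {3·√(211)}

|AC| = 3·√(211)  (≈ 43.5775)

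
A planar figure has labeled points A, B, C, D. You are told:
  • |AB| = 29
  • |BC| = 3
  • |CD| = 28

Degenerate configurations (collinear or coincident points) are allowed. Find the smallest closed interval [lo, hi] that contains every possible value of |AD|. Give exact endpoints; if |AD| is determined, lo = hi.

|AB| ∈ {29}
|BC| ∈ {3}
|CD| ∈ {28}
|AC| ∈ [26, 32]
|BD| ∈ [25, 31]
|AD| ∈ [0, 60]

|AD| ∈ [0, 60]  (≈ [0.0000, 60.0000])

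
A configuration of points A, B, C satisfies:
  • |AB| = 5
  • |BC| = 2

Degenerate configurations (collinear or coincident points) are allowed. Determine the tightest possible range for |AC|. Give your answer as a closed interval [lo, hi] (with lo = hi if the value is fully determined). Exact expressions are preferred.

|AB| ∈ {5}
|BC| ∈ {2}
|AC| ∈ [3, 7]

|AC| ∈ [3, 7]  (≈ [3.0000, 7.0000])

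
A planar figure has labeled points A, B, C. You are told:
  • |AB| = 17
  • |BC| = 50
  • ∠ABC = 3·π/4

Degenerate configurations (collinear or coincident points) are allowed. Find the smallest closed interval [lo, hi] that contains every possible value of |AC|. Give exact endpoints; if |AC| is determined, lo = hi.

|AB| ∈ {17}
|BC| ∈ {50}
|AC| ∈ {√(850·√(2) + 2789)}

|AC| = √(850·√(2) + 2789)  (≈ 63.1750)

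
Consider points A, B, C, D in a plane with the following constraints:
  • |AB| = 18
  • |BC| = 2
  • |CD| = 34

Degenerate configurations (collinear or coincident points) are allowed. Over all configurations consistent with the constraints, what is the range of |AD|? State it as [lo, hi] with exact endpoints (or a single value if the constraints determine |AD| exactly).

|AB| ∈ {18}
|BC| ∈ {2}
|CD| ∈ {34}
|AC| ∈ [16, 20]
|BD| ∈ [32, 36]
|AD| ∈ [14, 54]

|AD| ∈ [14, 54]  (≈ [14.0000, 54.0000])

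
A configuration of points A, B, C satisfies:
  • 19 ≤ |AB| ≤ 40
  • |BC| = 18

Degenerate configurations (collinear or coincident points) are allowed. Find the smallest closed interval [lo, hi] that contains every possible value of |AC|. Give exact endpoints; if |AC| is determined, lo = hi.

|AC| ∈ [1, 58]  (≈ [1.0000, 58.0000])

|AB| ∈ [19, 40]
|BC| ∈ {18}
|AC| ∈ [1, 58]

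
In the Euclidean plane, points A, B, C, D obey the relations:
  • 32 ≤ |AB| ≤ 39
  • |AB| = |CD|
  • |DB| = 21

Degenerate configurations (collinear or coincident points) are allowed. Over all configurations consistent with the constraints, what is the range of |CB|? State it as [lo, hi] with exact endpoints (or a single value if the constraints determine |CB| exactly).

|AB| ∈ [32, 39]
|BD| ∈ {21}
|CD| ∈ [32, 39]
|AD| ∈ [11, 60]
|BC| ∈ [11, 60]
|AC| ∈ [0, 99]

|CB| ∈ [11, 60]  (≈ [11.0000, 60.0000])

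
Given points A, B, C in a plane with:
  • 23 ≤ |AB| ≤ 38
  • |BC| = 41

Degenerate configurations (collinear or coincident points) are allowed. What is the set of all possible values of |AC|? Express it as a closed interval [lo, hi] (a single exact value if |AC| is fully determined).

|AB| ∈ [23, 38]
|BC| ∈ {41}
|AC| ∈ [3, 79]

|AC| ∈ [3, 79]  (≈ [3.0000, 79.0000])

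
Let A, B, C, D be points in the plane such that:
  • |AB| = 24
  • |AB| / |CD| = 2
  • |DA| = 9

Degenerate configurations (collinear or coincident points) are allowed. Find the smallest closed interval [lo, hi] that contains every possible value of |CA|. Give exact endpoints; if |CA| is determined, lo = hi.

|CA| ∈ [3, 21]  (≈ [3.0000, 21.0000])

|AB| ∈ {24}
|AD| ∈ {9}
|CD| ∈ {12}
|BD| ∈ [15, 33]
|AC| ∈ [3, 21]
|BC| ∈ [3, 45]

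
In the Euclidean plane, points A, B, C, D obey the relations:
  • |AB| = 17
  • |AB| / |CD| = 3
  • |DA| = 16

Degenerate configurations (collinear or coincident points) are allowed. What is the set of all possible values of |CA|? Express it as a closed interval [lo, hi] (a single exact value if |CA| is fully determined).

|CA| ∈ [31/3, 65/3]  (≈ [10.3333, 21.6667])

|AB| ∈ {17}
|AD| ∈ {16}
|CD| ∈ {17/3}
|BD| ∈ [1, 33]
|AC| ∈ [31/3, 65/3]
|BC| ∈ [0, 116/3]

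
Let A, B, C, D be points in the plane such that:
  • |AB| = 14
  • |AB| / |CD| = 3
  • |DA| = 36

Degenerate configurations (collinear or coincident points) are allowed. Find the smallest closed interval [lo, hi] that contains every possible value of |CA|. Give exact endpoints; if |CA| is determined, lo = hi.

|AB| ∈ {14}
|AD| ∈ {36}
|CD| ∈ {14/3}
|BD| ∈ [22, 50]
|AC| ∈ [94/3, 122/3]
|BC| ∈ [52/3, 164/3]

|CA| ∈ [94/3, 122/3]  (≈ [31.3333, 40.6667])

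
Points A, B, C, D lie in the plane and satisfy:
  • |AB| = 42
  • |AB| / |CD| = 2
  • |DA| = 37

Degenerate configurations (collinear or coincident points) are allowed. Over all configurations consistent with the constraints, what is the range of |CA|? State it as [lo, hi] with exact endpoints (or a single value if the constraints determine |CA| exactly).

|AB| ∈ {42}
|AD| ∈ {37}
|CD| ∈ {21}
|BD| ∈ [5, 79]
|AC| ∈ [16, 58]
|BC| ∈ [0, 100]

|CA| ∈ [16, 58]  (≈ [16.0000, 58.0000])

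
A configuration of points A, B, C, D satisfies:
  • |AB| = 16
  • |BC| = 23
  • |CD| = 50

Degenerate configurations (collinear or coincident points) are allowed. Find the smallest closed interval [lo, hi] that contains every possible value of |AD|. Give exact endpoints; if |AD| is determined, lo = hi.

|AD| ∈ [11, 89]  (≈ [11.0000, 89.0000])

|AB| ∈ {16}
|BC| ∈ {23}
|CD| ∈ {50}
|AC| ∈ [7, 39]
|BD| ∈ [27, 73]
|AD| ∈ [11, 89]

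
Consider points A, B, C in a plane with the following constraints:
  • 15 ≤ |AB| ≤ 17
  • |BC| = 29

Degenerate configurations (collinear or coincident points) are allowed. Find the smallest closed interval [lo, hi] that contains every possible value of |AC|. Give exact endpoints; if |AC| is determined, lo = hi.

|AC| ∈ [12, 46]  (≈ [12.0000, 46.0000])

|AB| ∈ [15, 17]
|BC| ∈ {29}
|AC| ∈ [12, 46]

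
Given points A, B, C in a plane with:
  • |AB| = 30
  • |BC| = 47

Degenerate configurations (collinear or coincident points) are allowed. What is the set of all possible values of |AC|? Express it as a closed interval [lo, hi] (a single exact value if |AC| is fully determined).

|AC| ∈ [17, 77]  (≈ [17.0000, 77.0000])

|AB| ∈ {30}
|BC| ∈ {47}
|AC| ∈ [17, 77]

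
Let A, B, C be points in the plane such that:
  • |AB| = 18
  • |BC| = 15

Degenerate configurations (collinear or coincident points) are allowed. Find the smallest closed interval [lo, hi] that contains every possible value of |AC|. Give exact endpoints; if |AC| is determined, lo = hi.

|AB| ∈ {18}
|BC| ∈ {15}
|AC| ∈ [3, 33]

|AC| ∈ [3, 33]  (≈ [3.0000, 33.0000])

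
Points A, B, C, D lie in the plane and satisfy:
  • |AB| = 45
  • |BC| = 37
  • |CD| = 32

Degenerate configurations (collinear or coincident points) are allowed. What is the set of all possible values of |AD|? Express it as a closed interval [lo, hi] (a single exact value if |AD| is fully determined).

|AD| ∈ [0, 114]  (≈ [0.0000, 114.0000])

|AB| ∈ {45}
|BC| ∈ {37}
|CD| ∈ {32}
|AC| ∈ [8, 82]
|BD| ∈ [5, 69]
|AD| ∈ [0, 114]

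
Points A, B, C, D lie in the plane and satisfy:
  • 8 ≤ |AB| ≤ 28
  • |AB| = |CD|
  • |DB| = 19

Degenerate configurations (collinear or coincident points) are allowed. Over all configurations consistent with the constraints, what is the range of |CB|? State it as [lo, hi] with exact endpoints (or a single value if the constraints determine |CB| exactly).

|CB| ∈ [0, 47]  (≈ [0.0000, 47.0000])

|AB| ∈ [8, 28]
|BD| ∈ {19}
|CD| ∈ [8, 28]
|AD| ∈ [0, 47]
|BC| ∈ [0, 47]
|AC| ∈ [0, 75]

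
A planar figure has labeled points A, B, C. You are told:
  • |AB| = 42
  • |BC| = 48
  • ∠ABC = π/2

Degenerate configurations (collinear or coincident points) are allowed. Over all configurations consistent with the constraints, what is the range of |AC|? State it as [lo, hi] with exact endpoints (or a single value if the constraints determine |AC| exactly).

|AC| = 6·√(113)  (≈ 63.7809)

|AB| ∈ {42}
|BC| ∈ {48}
|AC| ∈ {6·√(113)}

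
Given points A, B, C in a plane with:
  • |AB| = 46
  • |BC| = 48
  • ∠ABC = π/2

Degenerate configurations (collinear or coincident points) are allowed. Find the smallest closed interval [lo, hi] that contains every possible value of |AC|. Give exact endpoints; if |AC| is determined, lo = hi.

|AB| ∈ {46}
|BC| ∈ {48}
|AC| ∈ {2·√(1105)}

|AC| = 2·√(1105)  (≈ 66.4831)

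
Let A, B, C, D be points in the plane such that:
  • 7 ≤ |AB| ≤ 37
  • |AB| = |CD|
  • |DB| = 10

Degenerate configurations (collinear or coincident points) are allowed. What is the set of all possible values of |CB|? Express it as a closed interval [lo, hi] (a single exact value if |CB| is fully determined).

|AB| ∈ [7, 37]
|BD| ∈ {10}
|CD| ∈ [7, 37]
|AD| ∈ [0, 47]
|BC| ∈ [0, 47]
|AC| ∈ [0, 84]

|CB| ∈ [0, 47]  (≈ [0.0000, 47.0000])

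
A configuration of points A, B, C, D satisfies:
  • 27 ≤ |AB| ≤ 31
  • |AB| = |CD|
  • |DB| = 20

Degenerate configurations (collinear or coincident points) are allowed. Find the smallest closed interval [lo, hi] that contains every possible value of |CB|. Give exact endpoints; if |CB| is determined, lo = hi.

|AB| ∈ [27, 31]
|BD| ∈ {20}
|CD| ∈ [27, 31]
|AD| ∈ [7, 51]
|BC| ∈ [7, 51]
|AC| ∈ [0, 82]

|CB| ∈ [7, 51]  (≈ [7.0000, 51.0000])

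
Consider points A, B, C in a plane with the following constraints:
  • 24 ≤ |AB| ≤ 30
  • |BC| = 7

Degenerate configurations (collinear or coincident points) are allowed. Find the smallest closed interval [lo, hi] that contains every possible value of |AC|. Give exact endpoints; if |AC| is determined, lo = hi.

|AC| ∈ [17, 37]  (≈ [17.0000, 37.0000])

|AB| ∈ [24, 30]
|BC| ∈ {7}
|AC| ∈ [17, 37]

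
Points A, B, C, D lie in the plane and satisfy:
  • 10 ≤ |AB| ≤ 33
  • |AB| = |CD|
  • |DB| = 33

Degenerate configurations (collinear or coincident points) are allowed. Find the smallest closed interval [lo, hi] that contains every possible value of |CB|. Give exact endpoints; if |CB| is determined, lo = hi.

|CB| ∈ [0, 66]  (≈ [0.0000, 66.0000])

|AB| ∈ [10, 33]
|BD| ∈ {33}
|CD| ∈ [10, 33]
|AD| ∈ [0, 66]
|BC| ∈ [0, 66]
|AC| ∈ [0, 99]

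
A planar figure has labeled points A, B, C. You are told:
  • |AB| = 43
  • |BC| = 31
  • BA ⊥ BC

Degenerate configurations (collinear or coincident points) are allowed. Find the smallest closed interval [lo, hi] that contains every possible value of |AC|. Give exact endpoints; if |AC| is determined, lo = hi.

|AB| ∈ {43}
|BC| ∈ {31}
|AC| ∈ {√(2810)}

|AC| = √(2810)  (≈ 53.0094)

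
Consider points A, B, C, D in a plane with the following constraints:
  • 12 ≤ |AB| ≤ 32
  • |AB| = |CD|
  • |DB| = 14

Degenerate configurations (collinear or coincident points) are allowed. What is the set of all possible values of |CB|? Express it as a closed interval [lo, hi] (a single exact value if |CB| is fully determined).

|CB| ∈ [0, 46]  (≈ [0.0000, 46.0000])

|AB| ∈ [12, 32]
|BD| ∈ {14}
|CD| ∈ [12, 32]
|AD| ∈ [0, 46]
|BC| ∈ [0, 46]
|AC| ∈ [0, 78]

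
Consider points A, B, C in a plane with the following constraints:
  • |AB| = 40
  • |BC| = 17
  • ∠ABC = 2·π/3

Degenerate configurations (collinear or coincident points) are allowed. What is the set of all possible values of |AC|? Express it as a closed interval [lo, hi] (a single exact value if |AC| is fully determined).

|AC| = √(2569)  (≈ 50.6853)

|AB| ∈ {40}
|BC| ∈ {17}
|AC| ∈ {√(2569)}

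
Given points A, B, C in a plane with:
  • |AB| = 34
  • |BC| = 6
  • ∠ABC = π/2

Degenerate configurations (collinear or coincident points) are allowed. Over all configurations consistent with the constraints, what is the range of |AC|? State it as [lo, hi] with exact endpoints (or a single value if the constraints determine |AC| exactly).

|AB| ∈ {34}
|BC| ∈ {6}
|AC| ∈ {2·√(298)}

|AC| = 2·√(298)  (≈ 34.5254)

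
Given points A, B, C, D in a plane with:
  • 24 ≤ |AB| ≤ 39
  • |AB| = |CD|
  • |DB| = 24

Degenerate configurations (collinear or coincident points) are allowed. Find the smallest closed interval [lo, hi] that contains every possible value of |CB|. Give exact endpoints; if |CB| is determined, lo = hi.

|CB| ∈ [0, 63]  (≈ [0.0000, 63.0000])

|AB| ∈ [24, 39]
|BD| ∈ {24}
|CD| ∈ [24, 39]
|AD| ∈ [0, 63]
|BC| ∈ [0, 63]
|AC| ∈ [0, 102]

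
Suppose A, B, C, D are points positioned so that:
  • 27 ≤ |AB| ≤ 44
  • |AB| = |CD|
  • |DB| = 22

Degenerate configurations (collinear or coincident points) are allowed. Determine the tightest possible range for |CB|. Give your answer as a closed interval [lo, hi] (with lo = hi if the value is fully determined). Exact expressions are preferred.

|CB| ∈ [5, 66]  (≈ [5.0000, 66.0000])

|AB| ∈ [27, 44]
|BD| ∈ {22}
|CD| ∈ [27, 44]
|AD| ∈ [5, 66]
|BC| ∈ [5, 66]
|AC| ∈ [0, 110]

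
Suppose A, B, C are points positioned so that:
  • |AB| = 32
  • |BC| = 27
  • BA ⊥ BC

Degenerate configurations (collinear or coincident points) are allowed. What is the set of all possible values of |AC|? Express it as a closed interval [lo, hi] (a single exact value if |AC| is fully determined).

|AC| = √(1753)  (≈ 41.8688)

|AB| ∈ {32}
|BC| ∈ {27}
|AC| ∈ {√(1753)}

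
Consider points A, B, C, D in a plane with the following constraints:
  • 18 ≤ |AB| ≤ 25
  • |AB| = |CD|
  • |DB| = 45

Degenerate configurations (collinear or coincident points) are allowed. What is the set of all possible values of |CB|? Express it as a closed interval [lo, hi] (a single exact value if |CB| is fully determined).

|CB| ∈ [20, 70]  (≈ [20.0000, 70.0000])

|AB| ∈ [18, 25]
|BD| ∈ {45}
|CD| ∈ [18, 25]
|AD| ∈ [20, 70]
|BC| ∈ [20, 70]
|AC| ∈ [0, 95]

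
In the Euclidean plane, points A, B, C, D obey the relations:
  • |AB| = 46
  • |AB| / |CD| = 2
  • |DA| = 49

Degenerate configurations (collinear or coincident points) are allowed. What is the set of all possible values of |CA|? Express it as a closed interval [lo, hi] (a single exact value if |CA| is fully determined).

|AB| ∈ {46}
|AD| ∈ {49}
|CD| ∈ {23}
|BD| ∈ [3, 95]
|AC| ∈ [26, 72]
|BC| ∈ [0, 118]

|CA| ∈ [26, 72]  (≈ [26.0000, 72.0000])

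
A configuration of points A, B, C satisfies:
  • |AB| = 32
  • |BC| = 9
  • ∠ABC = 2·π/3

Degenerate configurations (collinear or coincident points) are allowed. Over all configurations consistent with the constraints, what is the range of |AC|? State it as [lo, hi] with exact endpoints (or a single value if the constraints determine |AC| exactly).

|AC| = √(1393)  (≈ 37.3229)

|AB| ∈ {32}
|BC| ∈ {9}
|AC| ∈ {√(1393)}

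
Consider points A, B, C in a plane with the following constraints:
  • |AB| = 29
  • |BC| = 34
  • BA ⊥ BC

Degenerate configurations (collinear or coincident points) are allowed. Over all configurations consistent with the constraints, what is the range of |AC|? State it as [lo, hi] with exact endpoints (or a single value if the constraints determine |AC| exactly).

|AC| = √(1997)  (≈ 44.6878)

|AB| ∈ {29}
|BC| ∈ {34}
|AC| ∈ {√(1997)}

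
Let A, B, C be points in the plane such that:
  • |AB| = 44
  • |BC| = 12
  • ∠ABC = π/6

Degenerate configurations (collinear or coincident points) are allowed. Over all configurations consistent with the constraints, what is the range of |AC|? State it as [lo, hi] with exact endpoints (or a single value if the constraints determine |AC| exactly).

|AB| ∈ {44}
|BC| ∈ {12}
|AC| ∈ {4·√(130 - 33·√(3))}

|AC| = 4·√(130 - 33·√(3))  (≈ 34.1391)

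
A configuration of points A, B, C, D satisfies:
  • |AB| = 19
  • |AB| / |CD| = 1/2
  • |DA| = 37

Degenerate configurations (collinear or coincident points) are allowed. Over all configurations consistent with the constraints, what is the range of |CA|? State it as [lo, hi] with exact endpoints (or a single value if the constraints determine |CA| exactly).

|CA| ∈ [1, 75]  (≈ [1.0000, 75.0000])

|AB| ∈ {19}
|AD| ∈ {37}
|CD| ∈ {38}
|BD| ∈ [18, 56]
|AC| ∈ [1, 75]
|BC| ∈ [0, 94]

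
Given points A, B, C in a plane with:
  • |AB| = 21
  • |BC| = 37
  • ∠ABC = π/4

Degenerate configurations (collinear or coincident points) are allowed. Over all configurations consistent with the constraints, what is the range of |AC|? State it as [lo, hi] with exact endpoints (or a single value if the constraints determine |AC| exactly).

|AB| ∈ {21}
|BC| ∈ {37}
|AC| ∈ {√(1810 - 777·√(2))}

|AC| = √(1810 - 777·√(2))  (≈ 26.6675)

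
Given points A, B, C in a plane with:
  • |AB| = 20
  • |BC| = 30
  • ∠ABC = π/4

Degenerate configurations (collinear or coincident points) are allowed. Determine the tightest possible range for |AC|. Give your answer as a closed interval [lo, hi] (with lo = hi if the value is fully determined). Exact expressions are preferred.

|AC| = 10·√(13 - 6·√(2))  (≈ 21.2479)

|AB| ∈ {20}
|BC| ∈ {30}
|AC| ∈ {10·√(13 - 6·√(2))}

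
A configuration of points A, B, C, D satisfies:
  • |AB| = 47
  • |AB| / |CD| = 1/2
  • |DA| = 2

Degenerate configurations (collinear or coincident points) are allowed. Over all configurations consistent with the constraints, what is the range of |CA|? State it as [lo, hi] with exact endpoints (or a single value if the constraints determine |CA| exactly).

|AB| ∈ {47}
|AD| ∈ {2}
|CD| ∈ {94}
|BD| ∈ [45, 49]
|AC| ∈ [92, 96]
|BC| ∈ [45, 143]

|CA| ∈ [92, 96]  (≈ [92.0000, 96.0000])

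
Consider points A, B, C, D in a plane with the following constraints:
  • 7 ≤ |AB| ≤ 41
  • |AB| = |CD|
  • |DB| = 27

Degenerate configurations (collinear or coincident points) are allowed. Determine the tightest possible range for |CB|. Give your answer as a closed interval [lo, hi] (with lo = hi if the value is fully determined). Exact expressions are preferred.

|AB| ∈ [7, 41]
|BD| ∈ {27}
|CD| ∈ [7, 41]
|AD| ∈ [0, 68]
|BC| ∈ [0, 68]
|AC| ∈ [0, 109]

|CB| ∈ [0, 68]  (≈ [0.0000, 68.0000])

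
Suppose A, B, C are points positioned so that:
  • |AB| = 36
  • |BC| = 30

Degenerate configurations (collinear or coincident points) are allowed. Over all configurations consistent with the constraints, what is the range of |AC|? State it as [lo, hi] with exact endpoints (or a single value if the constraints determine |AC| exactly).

|AB| ∈ {36}
|BC| ∈ {30}
|AC| ∈ [6, 66]

|AC| ∈ [6, 66]  (≈ [6.0000, 66.0000])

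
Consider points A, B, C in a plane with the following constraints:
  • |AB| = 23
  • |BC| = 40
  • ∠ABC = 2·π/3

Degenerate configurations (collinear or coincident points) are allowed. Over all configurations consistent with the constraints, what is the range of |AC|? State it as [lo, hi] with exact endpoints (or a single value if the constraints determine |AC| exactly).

|AB| ∈ {23}
|BC| ∈ {40}
|AC| ∈ {√(3049)}

|AC| = √(3049)  (≈ 55.2178)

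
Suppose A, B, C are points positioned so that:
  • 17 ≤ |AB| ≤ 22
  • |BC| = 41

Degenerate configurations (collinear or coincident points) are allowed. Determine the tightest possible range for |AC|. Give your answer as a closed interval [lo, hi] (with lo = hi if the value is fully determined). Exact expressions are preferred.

|AC| ∈ [19, 63]  (≈ [19.0000, 63.0000])

|AB| ∈ [17, 22]
|BC| ∈ {41}
|AC| ∈ [19, 63]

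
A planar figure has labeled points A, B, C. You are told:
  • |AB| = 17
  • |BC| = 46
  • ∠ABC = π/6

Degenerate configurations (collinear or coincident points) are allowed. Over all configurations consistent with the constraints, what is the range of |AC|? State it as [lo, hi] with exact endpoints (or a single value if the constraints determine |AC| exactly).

|AB| ∈ {17}
|BC| ∈ {46}
|AC| ∈ {√(2405 - 782·√(3))}

|AC| = √(2405 - 782·√(3))  (≈ 32.4120)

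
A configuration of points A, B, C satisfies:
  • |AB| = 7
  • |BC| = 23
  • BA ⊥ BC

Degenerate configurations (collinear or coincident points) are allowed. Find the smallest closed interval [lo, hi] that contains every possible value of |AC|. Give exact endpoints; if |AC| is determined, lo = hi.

|AC| = 17·√(2)  (≈ 24.0416)

|AB| ∈ {7}
|BC| ∈ {23}
|AC| ∈ {17·√(2)}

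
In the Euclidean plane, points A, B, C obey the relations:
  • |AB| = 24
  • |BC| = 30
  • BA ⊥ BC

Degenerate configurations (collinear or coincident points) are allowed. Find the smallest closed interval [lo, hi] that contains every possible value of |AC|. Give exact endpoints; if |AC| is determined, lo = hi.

|AB| ∈ {24}
|BC| ∈ {30}
|AC| ∈ {6·√(41)}

|AC| = 6·√(41)  (≈ 38.4187)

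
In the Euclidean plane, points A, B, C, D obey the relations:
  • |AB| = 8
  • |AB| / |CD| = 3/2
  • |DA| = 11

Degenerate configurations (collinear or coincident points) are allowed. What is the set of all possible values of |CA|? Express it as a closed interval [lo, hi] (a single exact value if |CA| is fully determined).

|AB| ∈ {8}
|AD| ∈ {11}
|CD| ∈ {16/3}
|BD| ∈ [3, 19]
|AC| ∈ [17/3, 49/3]
|BC| ∈ [0, 73/3]

|CA| ∈ [17/3, 49/3]  (≈ [5.6667, 16.3333])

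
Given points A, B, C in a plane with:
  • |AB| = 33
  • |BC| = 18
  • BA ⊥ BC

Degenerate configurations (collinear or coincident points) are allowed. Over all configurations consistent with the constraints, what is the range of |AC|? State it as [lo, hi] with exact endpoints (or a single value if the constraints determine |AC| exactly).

|AC| = 3·√(157)  (≈ 37.5899)

|AB| ∈ {33}
|BC| ∈ {18}
|AC| ∈ {3·√(157)}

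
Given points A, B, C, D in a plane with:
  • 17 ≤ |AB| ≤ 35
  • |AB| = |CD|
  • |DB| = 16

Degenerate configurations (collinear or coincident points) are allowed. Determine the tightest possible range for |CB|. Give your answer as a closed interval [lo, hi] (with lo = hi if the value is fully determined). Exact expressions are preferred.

|AB| ∈ [17, 35]
|BD| ∈ {16}
|CD| ∈ [17, 35]
|AD| ∈ [1, 51]
|BC| ∈ [1, 51]
|AC| ∈ [0, 86]

|CB| ∈ [1, 51]  (≈ [1.0000, 51.0000])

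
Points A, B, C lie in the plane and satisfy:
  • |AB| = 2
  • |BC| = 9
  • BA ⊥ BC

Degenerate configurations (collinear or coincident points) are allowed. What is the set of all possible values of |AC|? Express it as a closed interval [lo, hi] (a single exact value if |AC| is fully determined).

|AB| ∈ {2}
|BC| ∈ {9}
|AC| ∈ {√(85)}

|AC| = √(85)  (≈ 9.2195)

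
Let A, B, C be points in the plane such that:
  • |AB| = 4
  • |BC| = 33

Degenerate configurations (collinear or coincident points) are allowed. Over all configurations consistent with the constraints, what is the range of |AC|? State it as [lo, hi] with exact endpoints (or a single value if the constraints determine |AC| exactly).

|AC| ∈ [29, 37]  (≈ [29.0000, 37.0000])

|AB| ∈ {4}
|BC| ∈ {33}
|AC| ∈ [29, 37]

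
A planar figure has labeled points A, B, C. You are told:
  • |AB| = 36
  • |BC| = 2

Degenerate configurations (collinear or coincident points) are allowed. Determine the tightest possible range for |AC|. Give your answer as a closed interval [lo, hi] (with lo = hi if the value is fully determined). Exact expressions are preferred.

|AB| ∈ {36}
|BC| ∈ {2}
|AC| ∈ [34, 38]

|AC| ∈ [34, 38]  (≈ [34.0000, 38.0000])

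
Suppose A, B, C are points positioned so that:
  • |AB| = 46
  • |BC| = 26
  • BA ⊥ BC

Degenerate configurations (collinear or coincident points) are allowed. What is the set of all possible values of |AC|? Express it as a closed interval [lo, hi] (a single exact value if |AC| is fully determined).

|AC| = 2·√(698)  (≈ 52.8394)

|AB| ∈ {46}
|BC| ∈ {26}
|AC| ∈ {2·√(698)}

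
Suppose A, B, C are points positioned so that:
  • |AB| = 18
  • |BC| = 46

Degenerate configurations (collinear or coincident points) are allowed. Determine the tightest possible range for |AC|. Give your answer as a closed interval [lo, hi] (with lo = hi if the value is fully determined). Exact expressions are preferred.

|AC| ∈ [28, 64]  (≈ [28.0000, 64.0000])

|AB| ∈ {18}
|BC| ∈ {46}
|AC| ∈ [28, 64]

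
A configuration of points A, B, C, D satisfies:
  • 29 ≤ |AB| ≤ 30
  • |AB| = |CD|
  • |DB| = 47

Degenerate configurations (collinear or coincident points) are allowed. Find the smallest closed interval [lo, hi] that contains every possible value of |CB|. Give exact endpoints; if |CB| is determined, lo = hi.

|AB| ∈ [29, 30]
|BD| ∈ {47}
|CD| ∈ [29, 30]
|AD| ∈ [17, 77]
|BC| ∈ [17, 77]
|AC| ∈ [0, 107]

|CB| ∈ [17, 77]  (≈ [17.0000, 77.0000])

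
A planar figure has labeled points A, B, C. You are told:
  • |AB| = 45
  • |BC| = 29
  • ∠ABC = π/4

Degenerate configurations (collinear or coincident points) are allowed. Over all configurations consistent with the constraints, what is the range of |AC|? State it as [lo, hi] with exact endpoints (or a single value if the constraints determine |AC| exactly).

|AB| ∈ {45}
|BC| ∈ {29}
|AC| ∈ {√(2866 - 1305·√(2))}

|AC| = √(2866 - 1305·√(2))  (≈ 31.9445)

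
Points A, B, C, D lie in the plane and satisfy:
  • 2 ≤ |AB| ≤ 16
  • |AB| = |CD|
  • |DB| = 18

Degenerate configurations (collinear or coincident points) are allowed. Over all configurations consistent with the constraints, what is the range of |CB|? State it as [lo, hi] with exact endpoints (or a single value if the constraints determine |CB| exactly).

|AB| ∈ [2, 16]
|BD| ∈ {18}
|CD| ∈ [2, 16]
|AD| ∈ [2, 34]
|BC| ∈ [2, 34]
|AC| ∈ [0, 50]

|CB| ∈ [2, 34]  (≈ [2.0000, 34.0000])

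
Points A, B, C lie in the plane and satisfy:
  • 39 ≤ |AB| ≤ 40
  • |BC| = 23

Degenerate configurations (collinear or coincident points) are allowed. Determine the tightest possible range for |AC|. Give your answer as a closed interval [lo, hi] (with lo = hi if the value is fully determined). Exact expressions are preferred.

|AB| ∈ [39, 40]
|BC| ∈ {23}
|AC| ∈ [16, 63]

|AC| ∈ [16, 63]  (≈ [16.0000, 63.0000])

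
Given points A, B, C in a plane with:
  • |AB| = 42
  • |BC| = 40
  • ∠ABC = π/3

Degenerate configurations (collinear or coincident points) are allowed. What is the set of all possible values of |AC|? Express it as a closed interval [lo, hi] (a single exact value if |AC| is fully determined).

|AC| = 2·√(421)  (≈ 41.0366)

|AB| ∈ {42}
|BC| ∈ {40}
|AC| ∈ {2·√(421)}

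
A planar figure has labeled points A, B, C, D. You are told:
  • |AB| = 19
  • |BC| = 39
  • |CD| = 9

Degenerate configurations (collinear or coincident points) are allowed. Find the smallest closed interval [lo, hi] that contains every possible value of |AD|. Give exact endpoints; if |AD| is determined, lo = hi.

|AD| ∈ [11, 67]  (≈ [11.0000, 67.0000])

|AB| ∈ {19}
|BC| ∈ {39}
|CD| ∈ {9}
|AC| ∈ [20, 58]
|BD| ∈ [30, 48]
|AD| ∈ [11, 67]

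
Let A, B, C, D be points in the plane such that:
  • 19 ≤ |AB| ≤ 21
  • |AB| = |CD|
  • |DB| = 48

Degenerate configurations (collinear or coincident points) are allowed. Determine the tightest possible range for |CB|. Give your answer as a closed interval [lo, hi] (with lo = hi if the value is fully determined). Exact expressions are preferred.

|CB| ∈ [27, 69]  (≈ [27.0000, 69.0000])

|AB| ∈ [19, 21]
|BD| ∈ {48}
|CD| ∈ [19, 21]
|AD| ∈ [27, 69]
|BC| ∈ [27, 69]
|AC| ∈ [6, 90]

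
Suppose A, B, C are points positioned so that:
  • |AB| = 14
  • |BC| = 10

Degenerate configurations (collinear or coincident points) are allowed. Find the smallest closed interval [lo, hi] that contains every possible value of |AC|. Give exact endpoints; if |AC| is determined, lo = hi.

|AC| ∈ [4, 24]  (≈ [4.0000, 24.0000])

|AB| ∈ {14}
|BC| ∈ {10}
|AC| ∈ [4, 24]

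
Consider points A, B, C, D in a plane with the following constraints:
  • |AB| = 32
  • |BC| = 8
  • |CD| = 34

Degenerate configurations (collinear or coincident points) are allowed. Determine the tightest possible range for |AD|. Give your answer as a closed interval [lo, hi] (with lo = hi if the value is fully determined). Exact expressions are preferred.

|AD| ∈ [0, 74]  (≈ [0.0000, 74.0000])

|AB| ∈ {32}
|BC| ∈ {8}
|CD| ∈ {34}
|AC| ∈ [24, 40]
|BD| ∈ [26, 42]
|AD| ∈ [0, 74]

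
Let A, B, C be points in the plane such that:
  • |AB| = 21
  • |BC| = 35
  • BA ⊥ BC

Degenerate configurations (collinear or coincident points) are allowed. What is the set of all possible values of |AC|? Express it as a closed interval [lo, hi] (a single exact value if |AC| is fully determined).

|AB| ∈ {21}
|BC| ∈ {35}
|AC| ∈ {7·√(34)}

|AC| = 7·√(34)  (≈ 40.8167)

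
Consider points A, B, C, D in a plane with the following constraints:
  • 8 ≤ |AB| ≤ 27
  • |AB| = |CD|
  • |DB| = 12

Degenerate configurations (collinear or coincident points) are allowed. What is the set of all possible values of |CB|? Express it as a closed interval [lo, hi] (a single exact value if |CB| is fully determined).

|AB| ∈ [8, 27]
|BD| ∈ {12}
|CD| ∈ [8, 27]
|AD| ∈ [0, 39]
|BC| ∈ [0, 39]
|AC| ∈ [0, 66]

|CB| ∈ [0, 39]  (≈ [0.0000, 39.0000])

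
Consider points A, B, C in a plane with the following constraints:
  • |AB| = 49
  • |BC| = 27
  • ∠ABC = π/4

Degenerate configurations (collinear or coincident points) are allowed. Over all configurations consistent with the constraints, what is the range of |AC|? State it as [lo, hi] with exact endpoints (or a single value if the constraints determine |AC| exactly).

|AB| ∈ {49}
|BC| ∈ {27}
|AC| ∈ {√(3130 - 1323·√(2))}

|AC| = √(3130 - 1323·√(2))  (≈ 35.4823)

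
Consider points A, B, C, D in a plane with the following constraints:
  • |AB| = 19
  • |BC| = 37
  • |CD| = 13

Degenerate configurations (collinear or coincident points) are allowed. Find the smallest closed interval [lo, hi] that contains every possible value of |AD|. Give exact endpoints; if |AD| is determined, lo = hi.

|AD| ∈ [5, 69]  (≈ [5.0000, 69.0000])

|AB| ∈ {19}
|BC| ∈ {37}
|CD| ∈ {13}
|AC| ∈ [18, 56]
|BD| ∈ [24, 50]
|AD| ∈ [5, 69]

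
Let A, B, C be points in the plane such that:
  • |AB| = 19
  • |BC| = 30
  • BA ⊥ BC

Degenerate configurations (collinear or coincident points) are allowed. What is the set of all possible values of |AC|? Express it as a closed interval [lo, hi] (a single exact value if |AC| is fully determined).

|AB| ∈ {19}
|BC| ∈ {30}
|AC| ∈ {√(1261)}

|AC| = √(1261)  (≈ 35.5106)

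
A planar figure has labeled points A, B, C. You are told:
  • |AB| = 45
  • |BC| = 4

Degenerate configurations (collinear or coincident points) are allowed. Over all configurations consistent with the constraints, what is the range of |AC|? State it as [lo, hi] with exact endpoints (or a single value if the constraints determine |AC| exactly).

|AC| ∈ [41, 49]  (≈ [41.0000, 49.0000])

|AB| ∈ {45}
|BC| ∈ {4}
|AC| ∈ [41, 49]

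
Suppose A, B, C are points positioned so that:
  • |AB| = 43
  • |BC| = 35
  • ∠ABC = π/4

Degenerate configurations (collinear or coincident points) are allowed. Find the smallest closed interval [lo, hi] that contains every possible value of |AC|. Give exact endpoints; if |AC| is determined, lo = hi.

|AB| ∈ {43}
|BC| ∈ {35}
|AC| ∈ {√(3074 - 1505·√(2))}

|AC| = √(3074 - 1505·√(2))  (≈ 30.7507)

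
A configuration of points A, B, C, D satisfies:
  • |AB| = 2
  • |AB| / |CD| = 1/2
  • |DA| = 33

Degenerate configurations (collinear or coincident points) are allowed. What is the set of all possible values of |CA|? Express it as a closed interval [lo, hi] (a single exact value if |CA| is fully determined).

|AB| ∈ {2}
|AD| ∈ {33}
|CD| ∈ {4}
|BD| ∈ [31, 35]
|AC| ∈ [29, 37]
|BC| ∈ [27, 39]

|CA| ∈ [29, 37]  (≈ [29.0000, 37.0000])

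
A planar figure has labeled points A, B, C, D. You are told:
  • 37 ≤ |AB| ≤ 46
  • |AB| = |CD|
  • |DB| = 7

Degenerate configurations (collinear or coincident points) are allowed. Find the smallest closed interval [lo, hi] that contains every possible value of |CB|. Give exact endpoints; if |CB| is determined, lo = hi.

|AB| ∈ [37, 46]
|BD| ∈ {7}
|CD| ∈ [37, 46]
|AD| ∈ [30, 53]
|BC| ∈ [30, 53]
|AC| ∈ [0, 99]

|CB| ∈ [30, 53]  (≈ [30.0000, 53.0000])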